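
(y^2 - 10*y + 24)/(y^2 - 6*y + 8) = (y - 6)/(y - 2)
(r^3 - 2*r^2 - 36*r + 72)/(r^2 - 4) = (r^2 - 36)/(r + 2)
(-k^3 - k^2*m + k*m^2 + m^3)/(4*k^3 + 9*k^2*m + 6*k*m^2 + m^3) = (-k + m)/(4*k + m)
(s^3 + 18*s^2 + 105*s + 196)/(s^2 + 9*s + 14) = (s^2 + 11*s + 28)/(s + 2)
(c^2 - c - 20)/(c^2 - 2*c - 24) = (c - 5)/(c - 6)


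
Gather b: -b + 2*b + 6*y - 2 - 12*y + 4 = b - 6*y + 2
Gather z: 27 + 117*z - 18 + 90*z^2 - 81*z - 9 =90*z^2 + 36*z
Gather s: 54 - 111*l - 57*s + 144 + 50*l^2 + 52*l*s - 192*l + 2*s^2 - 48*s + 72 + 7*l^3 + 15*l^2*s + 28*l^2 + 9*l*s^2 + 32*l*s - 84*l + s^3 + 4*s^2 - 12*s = 7*l^3 + 78*l^2 - 387*l + s^3 + s^2*(9*l + 6) + s*(15*l^2 + 84*l - 117) + 270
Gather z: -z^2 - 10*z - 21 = -z^2 - 10*z - 21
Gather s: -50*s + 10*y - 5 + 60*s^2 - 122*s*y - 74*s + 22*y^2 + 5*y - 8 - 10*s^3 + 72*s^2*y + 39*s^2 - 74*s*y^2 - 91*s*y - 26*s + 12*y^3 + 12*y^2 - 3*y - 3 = -10*s^3 + s^2*(72*y + 99) + s*(-74*y^2 - 213*y - 150) + 12*y^3 + 34*y^2 + 12*y - 16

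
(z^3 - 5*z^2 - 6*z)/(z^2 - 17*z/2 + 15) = 2*z*(z + 1)/(2*z - 5)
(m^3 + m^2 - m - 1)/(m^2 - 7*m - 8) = (m^2 - 1)/(m - 8)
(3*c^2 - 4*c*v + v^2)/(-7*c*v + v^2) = (-3*c^2 + 4*c*v - v^2)/(v*(7*c - v))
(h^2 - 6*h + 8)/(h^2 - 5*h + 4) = (h - 2)/(h - 1)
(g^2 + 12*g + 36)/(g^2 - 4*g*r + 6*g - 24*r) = (-g - 6)/(-g + 4*r)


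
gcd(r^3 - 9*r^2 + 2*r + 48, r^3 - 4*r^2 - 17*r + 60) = r - 3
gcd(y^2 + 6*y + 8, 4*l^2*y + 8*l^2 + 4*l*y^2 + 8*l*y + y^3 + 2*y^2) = y + 2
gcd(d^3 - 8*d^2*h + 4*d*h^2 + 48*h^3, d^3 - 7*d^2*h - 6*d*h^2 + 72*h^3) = d^2 - 10*d*h + 24*h^2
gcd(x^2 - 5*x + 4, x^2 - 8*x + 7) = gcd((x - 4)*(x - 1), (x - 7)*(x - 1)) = x - 1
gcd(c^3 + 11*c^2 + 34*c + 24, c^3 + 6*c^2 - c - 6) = c^2 + 7*c + 6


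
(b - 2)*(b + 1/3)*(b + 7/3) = b^3 + 2*b^2/3 - 41*b/9 - 14/9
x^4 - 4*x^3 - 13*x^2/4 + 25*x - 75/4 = (x - 3)*(x - 5/2)*(x - 1)*(x + 5/2)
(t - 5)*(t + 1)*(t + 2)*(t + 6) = t^4 + 4*t^3 - 25*t^2 - 88*t - 60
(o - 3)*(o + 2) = o^2 - o - 6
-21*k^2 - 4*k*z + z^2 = (-7*k + z)*(3*k + z)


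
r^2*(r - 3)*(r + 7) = r^4 + 4*r^3 - 21*r^2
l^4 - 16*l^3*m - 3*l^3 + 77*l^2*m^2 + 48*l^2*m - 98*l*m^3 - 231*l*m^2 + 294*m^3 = (l - 3)*(l - 7*m)^2*(l - 2*m)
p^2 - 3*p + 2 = (p - 2)*(p - 1)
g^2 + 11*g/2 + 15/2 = (g + 5/2)*(g + 3)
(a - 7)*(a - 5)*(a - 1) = a^3 - 13*a^2 + 47*a - 35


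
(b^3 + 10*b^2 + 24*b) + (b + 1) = b^3 + 10*b^2 + 25*b + 1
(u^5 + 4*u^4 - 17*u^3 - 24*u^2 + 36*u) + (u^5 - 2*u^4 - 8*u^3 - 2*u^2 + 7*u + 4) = 2*u^5 + 2*u^4 - 25*u^3 - 26*u^2 + 43*u + 4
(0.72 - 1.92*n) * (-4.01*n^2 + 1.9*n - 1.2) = 7.6992*n^3 - 6.5352*n^2 + 3.672*n - 0.864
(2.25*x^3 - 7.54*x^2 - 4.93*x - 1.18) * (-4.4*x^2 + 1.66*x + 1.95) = -9.9*x^5 + 36.911*x^4 + 13.5631*x^3 - 17.6948*x^2 - 11.5723*x - 2.301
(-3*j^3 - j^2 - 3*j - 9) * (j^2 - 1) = -3*j^5 - j^4 - 8*j^2 + 3*j + 9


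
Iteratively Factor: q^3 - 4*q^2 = (q)*(q^2 - 4*q) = q^2*(q - 4)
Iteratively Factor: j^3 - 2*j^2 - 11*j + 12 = (j + 3)*(j^2 - 5*j + 4) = (j - 1)*(j + 3)*(j - 4)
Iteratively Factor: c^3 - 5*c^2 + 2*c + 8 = (c + 1)*(c^2 - 6*c + 8) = (c - 4)*(c + 1)*(c - 2)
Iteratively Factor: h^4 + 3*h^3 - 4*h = (h - 1)*(h^3 + 4*h^2 + 4*h) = (h - 1)*(h + 2)*(h^2 + 2*h) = (h - 1)*(h + 2)^2*(h)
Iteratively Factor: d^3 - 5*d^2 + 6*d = (d)*(d^2 - 5*d + 6) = d*(d - 2)*(d - 3)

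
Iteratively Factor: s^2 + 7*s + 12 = (s + 3)*(s + 4)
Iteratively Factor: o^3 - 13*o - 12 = (o + 3)*(o^2 - 3*o - 4) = (o - 4)*(o + 3)*(o + 1)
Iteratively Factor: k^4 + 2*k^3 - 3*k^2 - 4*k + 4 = (k + 2)*(k^3 - 3*k + 2) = (k - 1)*(k + 2)*(k^2 + k - 2) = (k - 1)^2*(k + 2)*(k + 2)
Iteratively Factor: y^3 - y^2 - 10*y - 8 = (y - 4)*(y^2 + 3*y + 2) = (y - 4)*(y + 1)*(y + 2)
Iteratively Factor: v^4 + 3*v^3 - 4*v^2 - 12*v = (v - 2)*(v^3 + 5*v^2 + 6*v) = v*(v - 2)*(v^2 + 5*v + 6) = v*(v - 2)*(v + 3)*(v + 2)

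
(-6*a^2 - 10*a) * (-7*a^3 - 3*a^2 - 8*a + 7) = 42*a^5 + 88*a^4 + 78*a^3 + 38*a^2 - 70*a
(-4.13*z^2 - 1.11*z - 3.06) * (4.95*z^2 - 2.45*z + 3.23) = -20.4435*z^4 + 4.624*z^3 - 25.7674*z^2 + 3.9117*z - 9.8838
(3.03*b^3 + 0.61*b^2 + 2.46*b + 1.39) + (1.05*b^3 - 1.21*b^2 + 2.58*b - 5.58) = 4.08*b^3 - 0.6*b^2 + 5.04*b - 4.19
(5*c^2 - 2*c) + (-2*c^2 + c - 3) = 3*c^2 - c - 3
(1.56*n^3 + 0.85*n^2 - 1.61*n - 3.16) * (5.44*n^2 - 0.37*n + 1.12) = 8.4864*n^5 + 4.0468*n^4 - 7.3257*n^3 - 15.6427*n^2 - 0.634*n - 3.5392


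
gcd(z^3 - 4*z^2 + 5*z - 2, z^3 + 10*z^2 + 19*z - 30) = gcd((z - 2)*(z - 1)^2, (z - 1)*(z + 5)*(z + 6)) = z - 1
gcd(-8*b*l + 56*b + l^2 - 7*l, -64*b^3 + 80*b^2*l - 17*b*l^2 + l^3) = 8*b - l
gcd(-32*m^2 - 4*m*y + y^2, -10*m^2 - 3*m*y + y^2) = 1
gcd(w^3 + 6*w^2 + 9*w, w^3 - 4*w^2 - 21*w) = w^2 + 3*w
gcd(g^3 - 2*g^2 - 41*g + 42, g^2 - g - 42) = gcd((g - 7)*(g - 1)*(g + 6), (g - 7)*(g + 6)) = g^2 - g - 42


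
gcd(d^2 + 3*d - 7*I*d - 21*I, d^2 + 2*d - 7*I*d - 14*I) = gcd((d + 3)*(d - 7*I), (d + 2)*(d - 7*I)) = d - 7*I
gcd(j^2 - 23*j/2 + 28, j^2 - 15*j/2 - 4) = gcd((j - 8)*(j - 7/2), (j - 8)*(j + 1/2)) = j - 8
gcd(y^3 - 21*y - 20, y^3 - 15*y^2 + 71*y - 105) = y - 5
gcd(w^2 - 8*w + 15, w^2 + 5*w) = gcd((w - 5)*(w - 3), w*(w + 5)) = 1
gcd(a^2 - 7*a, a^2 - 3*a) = a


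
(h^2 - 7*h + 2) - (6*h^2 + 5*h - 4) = -5*h^2 - 12*h + 6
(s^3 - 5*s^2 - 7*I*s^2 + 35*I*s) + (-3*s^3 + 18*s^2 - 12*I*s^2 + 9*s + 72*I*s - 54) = -2*s^3 + 13*s^2 - 19*I*s^2 + 9*s + 107*I*s - 54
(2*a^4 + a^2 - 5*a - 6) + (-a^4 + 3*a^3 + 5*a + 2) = a^4 + 3*a^3 + a^2 - 4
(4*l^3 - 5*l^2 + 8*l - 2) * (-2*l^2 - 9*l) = -8*l^5 - 26*l^4 + 29*l^3 - 68*l^2 + 18*l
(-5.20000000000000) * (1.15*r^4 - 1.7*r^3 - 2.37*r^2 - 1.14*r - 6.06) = -5.98*r^4 + 8.84*r^3 + 12.324*r^2 + 5.928*r + 31.512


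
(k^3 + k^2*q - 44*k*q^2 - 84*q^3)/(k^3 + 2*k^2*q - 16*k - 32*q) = (k^2 - k*q - 42*q^2)/(k^2 - 16)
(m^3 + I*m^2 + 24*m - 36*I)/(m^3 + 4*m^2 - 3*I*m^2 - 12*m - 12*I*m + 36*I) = (m^2 + 4*I*m + 12)/(m^2 + 4*m - 12)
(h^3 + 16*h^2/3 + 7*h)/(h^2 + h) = (h^2 + 16*h/3 + 7)/(h + 1)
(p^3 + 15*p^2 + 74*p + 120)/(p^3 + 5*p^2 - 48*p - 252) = (p^2 + 9*p + 20)/(p^2 - p - 42)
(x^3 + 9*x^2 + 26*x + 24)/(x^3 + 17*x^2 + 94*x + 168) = (x^2 + 5*x + 6)/(x^2 + 13*x + 42)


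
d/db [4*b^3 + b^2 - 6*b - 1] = 12*b^2 + 2*b - 6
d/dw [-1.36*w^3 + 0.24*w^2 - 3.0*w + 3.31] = -4.08*w^2 + 0.48*w - 3.0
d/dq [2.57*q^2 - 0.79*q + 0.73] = 5.14*q - 0.79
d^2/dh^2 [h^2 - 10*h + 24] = 2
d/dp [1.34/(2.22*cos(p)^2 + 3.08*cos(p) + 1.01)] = (5.9496*cos(p) + 4.1272)*sin(p)/(2.22*cos(p)^2 + 3.08*cos(p) + 1.01)^2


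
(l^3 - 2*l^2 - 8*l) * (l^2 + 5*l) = l^5 + 3*l^4 - 18*l^3 - 40*l^2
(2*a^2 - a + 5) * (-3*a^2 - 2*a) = -6*a^4 - a^3 - 13*a^2 - 10*a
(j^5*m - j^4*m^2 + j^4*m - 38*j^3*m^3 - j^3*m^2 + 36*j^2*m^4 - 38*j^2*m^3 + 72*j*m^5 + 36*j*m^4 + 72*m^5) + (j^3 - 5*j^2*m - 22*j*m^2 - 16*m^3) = j^5*m - j^4*m^2 + j^4*m - 38*j^3*m^3 - j^3*m^2 + j^3 + 36*j^2*m^4 - 38*j^2*m^3 - 5*j^2*m + 72*j*m^5 + 36*j*m^4 - 22*j*m^2 + 72*m^5 - 16*m^3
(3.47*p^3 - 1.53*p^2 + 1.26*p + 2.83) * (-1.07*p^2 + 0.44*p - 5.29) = -3.7129*p^5 + 3.1639*p^4 - 20.3777*p^3 + 5.62*p^2 - 5.4202*p - 14.9707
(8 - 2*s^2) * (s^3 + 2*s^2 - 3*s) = -2*s^5 - 4*s^4 + 14*s^3 + 16*s^2 - 24*s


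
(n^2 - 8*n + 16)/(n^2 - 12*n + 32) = (n - 4)/(n - 8)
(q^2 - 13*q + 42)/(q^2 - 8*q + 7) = (q - 6)/(q - 1)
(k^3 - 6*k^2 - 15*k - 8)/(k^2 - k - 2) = (k^2 - 7*k - 8)/(k - 2)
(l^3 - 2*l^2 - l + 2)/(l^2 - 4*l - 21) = (-l^3 + 2*l^2 + l - 2)/(-l^2 + 4*l + 21)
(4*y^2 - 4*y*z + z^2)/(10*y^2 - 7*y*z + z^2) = (2*y - z)/(5*y - z)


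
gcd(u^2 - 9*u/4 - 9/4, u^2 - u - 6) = u - 3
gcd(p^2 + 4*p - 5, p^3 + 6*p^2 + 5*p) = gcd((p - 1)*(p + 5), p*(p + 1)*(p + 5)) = p + 5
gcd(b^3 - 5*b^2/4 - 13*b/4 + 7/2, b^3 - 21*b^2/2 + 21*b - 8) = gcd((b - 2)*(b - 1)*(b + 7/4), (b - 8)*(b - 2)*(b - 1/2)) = b - 2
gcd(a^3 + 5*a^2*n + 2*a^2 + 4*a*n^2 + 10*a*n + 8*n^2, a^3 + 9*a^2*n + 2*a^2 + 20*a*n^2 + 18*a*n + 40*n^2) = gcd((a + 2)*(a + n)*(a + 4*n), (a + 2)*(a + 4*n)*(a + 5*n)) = a^2 + 4*a*n + 2*a + 8*n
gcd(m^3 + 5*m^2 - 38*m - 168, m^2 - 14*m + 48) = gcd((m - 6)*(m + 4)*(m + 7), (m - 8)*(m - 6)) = m - 6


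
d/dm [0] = 0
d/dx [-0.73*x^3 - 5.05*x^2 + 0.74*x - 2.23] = -2.19*x^2 - 10.1*x + 0.74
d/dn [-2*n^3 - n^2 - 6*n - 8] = -6*n^2 - 2*n - 6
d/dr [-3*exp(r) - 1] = -3*exp(r)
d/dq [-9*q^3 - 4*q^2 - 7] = q*(-27*q - 8)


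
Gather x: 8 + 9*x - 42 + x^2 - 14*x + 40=x^2 - 5*x + 6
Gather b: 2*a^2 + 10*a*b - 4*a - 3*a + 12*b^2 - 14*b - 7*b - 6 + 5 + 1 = 2*a^2 - 7*a + 12*b^2 + b*(10*a - 21)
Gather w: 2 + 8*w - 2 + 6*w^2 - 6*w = 6*w^2 + 2*w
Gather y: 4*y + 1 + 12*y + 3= 16*y + 4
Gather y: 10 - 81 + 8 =-63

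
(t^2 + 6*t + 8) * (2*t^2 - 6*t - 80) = 2*t^4 + 6*t^3 - 100*t^2 - 528*t - 640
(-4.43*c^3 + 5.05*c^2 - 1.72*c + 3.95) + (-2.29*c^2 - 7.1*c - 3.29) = -4.43*c^3 + 2.76*c^2 - 8.82*c + 0.66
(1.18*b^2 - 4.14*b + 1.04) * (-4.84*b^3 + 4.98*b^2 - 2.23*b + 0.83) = -5.7112*b^5 + 25.914*b^4 - 28.2822*b^3 + 15.3908*b^2 - 5.7554*b + 0.8632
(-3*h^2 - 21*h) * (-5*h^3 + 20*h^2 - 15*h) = 15*h^5 + 45*h^4 - 375*h^3 + 315*h^2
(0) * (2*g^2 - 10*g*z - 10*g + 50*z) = 0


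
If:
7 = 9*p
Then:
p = 7/9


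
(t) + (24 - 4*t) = 24 - 3*t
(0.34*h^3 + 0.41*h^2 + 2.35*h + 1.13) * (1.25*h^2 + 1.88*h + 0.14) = 0.425*h^5 + 1.1517*h^4 + 3.7559*h^3 + 5.8879*h^2 + 2.4534*h + 0.1582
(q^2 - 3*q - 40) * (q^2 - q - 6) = q^4 - 4*q^3 - 43*q^2 + 58*q + 240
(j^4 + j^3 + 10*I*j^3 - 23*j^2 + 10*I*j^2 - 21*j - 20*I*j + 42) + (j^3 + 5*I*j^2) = j^4 + 2*j^3 + 10*I*j^3 - 23*j^2 + 15*I*j^2 - 21*j - 20*I*j + 42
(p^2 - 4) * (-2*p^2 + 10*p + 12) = -2*p^4 + 10*p^3 + 20*p^2 - 40*p - 48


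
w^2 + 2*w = w*(w + 2)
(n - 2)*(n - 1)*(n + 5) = n^3 + 2*n^2 - 13*n + 10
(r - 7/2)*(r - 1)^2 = r^3 - 11*r^2/2 + 8*r - 7/2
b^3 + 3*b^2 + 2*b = b*(b + 1)*(b + 2)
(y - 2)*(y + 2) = y^2 - 4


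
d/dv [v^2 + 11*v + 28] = 2*v + 11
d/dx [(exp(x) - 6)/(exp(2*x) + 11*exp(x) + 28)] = (-(exp(x) - 6)*(2*exp(x) + 11) + exp(2*x) + 11*exp(x) + 28)*exp(x)/(exp(2*x) + 11*exp(x) + 28)^2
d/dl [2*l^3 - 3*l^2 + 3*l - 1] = 6*l^2 - 6*l + 3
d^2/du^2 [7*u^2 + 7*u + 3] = 14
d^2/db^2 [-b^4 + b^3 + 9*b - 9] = 6*b*(1 - 2*b)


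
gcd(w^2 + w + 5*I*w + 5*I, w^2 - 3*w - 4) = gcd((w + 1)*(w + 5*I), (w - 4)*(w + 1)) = w + 1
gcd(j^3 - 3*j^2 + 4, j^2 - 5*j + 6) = j - 2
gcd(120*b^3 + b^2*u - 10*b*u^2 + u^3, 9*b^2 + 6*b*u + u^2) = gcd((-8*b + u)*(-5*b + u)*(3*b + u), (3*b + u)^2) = 3*b + u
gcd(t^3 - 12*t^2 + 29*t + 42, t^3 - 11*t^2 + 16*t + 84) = t^2 - 13*t + 42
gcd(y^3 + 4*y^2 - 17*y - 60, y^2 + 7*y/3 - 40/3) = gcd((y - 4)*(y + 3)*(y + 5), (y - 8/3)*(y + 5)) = y + 5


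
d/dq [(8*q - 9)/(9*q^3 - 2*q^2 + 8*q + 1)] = (-144*q^3 + 259*q^2 - 36*q + 80)/(81*q^6 - 36*q^5 + 148*q^4 - 14*q^3 + 60*q^2 + 16*q + 1)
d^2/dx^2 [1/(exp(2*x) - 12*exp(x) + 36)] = 4*(exp(x) + 3)*exp(x)/(exp(4*x) - 24*exp(3*x) + 216*exp(2*x) - 864*exp(x) + 1296)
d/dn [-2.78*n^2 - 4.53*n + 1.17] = -5.56*n - 4.53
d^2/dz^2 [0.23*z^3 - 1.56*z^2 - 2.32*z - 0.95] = 1.38*z - 3.12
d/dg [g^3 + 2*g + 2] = 3*g^2 + 2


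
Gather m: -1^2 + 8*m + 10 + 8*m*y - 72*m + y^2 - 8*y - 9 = m*(8*y - 64) + y^2 - 8*y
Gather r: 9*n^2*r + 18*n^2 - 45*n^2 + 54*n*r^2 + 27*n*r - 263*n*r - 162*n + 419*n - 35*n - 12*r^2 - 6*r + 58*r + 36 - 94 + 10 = -27*n^2 + 222*n + r^2*(54*n - 12) + r*(9*n^2 - 236*n + 52) - 48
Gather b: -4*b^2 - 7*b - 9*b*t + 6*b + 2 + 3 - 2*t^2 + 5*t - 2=-4*b^2 + b*(-9*t - 1) - 2*t^2 + 5*t + 3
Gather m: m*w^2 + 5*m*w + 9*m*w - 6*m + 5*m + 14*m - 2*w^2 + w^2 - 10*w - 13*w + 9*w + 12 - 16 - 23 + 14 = m*(w^2 + 14*w + 13) - w^2 - 14*w - 13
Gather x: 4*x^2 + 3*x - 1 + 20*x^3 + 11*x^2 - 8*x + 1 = 20*x^3 + 15*x^2 - 5*x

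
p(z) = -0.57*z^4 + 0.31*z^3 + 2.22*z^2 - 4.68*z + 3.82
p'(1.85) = -7.72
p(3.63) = -68.06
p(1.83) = -1.80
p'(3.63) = -85.37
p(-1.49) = 11.89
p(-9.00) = -3740.00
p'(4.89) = -227.33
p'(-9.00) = 1692.81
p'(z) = -2.28*z^3 + 0.93*z^2 + 4.44*z - 4.68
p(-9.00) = -3740.00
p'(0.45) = -2.70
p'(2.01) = -10.51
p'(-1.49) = -1.69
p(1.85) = -1.95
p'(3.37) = -66.42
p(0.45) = 2.17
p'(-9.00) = 1692.81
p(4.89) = -255.65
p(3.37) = -48.39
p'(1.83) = -7.41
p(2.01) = -3.40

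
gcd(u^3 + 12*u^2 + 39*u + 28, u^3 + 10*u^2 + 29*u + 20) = u^2 + 5*u + 4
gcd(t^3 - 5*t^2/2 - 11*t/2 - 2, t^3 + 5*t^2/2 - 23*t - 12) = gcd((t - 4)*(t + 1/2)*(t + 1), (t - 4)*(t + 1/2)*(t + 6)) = t^2 - 7*t/2 - 2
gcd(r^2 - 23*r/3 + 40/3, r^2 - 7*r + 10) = r - 5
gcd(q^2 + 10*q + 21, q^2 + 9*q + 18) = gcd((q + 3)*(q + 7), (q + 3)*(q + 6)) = q + 3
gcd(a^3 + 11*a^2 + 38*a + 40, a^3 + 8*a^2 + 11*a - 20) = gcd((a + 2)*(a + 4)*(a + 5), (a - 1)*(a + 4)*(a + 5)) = a^2 + 9*a + 20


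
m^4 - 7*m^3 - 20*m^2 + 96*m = m*(m - 8)*(m - 3)*(m + 4)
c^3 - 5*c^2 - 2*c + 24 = (c - 4)*(c - 3)*(c + 2)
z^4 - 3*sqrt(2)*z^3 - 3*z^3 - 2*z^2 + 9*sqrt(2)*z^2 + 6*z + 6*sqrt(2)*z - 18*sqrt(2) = (z - 3)*(z - 3*sqrt(2))*(z - sqrt(2))*(z + sqrt(2))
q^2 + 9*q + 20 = (q + 4)*(q + 5)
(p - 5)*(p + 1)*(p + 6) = p^3 + 2*p^2 - 29*p - 30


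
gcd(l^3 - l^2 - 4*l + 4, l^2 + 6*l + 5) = 1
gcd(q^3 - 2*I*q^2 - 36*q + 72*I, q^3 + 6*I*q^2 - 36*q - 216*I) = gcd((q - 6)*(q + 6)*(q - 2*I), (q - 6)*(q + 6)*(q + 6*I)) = q^2 - 36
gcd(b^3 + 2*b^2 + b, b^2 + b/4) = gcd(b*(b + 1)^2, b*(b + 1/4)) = b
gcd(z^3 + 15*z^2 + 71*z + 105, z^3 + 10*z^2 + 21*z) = z^2 + 10*z + 21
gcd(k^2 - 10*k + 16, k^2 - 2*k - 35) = 1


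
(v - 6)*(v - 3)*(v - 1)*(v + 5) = v^4 - 5*v^3 - 23*v^2 + 117*v - 90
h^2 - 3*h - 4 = (h - 4)*(h + 1)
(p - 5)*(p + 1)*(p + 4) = p^3 - 21*p - 20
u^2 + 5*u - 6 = (u - 1)*(u + 6)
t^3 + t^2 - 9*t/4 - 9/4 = (t - 3/2)*(t + 1)*(t + 3/2)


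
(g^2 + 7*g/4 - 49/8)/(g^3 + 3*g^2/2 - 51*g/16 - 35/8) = 2*(2*g + 7)/(4*g^2 + 13*g + 10)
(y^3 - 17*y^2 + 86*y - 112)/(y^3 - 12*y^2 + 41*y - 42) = (y - 8)/(y - 3)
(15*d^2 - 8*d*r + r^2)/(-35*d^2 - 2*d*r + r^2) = (-15*d^2 + 8*d*r - r^2)/(35*d^2 + 2*d*r - r^2)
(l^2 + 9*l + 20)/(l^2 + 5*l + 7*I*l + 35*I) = (l + 4)/(l + 7*I)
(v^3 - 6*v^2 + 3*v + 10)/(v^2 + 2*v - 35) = (v^2 - v - 2)/(v + 7)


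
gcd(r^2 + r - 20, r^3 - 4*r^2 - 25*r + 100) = r^2 + r - 20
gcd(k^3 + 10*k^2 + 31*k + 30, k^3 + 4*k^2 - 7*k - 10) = k + 5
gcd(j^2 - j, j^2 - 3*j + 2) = j - 1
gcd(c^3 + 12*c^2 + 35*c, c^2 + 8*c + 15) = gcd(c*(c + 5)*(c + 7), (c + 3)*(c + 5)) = c + 5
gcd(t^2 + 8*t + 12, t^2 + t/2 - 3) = t + 2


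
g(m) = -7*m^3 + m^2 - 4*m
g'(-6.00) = -772.00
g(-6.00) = 1572.00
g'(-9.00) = -1723.00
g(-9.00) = 5220.00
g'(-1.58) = -59.58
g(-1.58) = 36.43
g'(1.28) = -35.85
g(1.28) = -18.16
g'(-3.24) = -230.93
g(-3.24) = 261.54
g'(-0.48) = -9.80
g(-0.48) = 2.92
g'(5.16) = -552.82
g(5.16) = -955.73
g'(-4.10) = -365.21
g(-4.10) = 515.66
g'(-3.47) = -263.80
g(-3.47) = 318.39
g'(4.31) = -385.48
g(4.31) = -559.10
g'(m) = -21*m^2 + 2*m - 4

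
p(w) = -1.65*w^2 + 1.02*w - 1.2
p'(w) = 1.02 - 3.3*w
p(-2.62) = -15.20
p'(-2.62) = 9.67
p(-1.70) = -7.70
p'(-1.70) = 6.63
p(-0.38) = -1.83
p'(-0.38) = 2.27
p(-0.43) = -1.94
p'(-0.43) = 2.44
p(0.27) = -1.04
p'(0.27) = 0.13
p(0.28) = -1.04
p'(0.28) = 0.10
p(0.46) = -1.08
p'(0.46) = -0.50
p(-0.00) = -1.20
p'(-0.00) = 1.02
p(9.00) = -125.67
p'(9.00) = -28.68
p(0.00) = -1.20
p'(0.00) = 1.02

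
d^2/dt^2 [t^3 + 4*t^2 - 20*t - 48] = 6*t + 8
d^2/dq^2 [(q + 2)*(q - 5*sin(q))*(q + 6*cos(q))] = 5*q^2*sin(q) - 6*q^2*cos(q) - 14*q*sin(q) + 60*q*sin(2*q) - 32*q*cos(q) + 6*q - 34*sin(q) + 120*sin(2*q) - 8*cos(q) - 60*cos(2*q) + 4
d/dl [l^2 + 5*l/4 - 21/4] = 2*l + 5/4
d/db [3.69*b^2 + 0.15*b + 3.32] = 7.38*b + 0.15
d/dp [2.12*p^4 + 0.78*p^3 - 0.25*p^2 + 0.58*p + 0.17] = 8.48*p^3 + 2.34*p^2 - 0.5*p + 0.58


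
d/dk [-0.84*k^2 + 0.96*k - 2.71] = 0.96 - 1.68*k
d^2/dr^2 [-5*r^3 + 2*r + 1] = -30*r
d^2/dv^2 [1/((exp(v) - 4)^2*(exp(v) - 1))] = (9*exp(3*v) - 27*exp(2*v) + 12*exp(v) + 24)*exp(v)/(exp(7*v) - 19*exp(6*v) + 147*exp(5*v) - 593*exp(4*v) + 1328*exp(3*v) - 1632*exp(2*v) + 1024*exp(v) - 256)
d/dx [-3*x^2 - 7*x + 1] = -6*x - 7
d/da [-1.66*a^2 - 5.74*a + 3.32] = -3.32*a - 5.74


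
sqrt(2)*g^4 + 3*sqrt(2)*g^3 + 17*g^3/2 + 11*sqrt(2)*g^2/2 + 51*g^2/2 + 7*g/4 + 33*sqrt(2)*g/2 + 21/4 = (g + 3)*(g + sqrt(2)/2)*(g + 7*sqrt(2)/2)*(sqrt(2)*g + 1/2)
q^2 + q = q*(q + 1)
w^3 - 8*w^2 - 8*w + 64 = (w - 8)*(w - 2*sqrt(2))*(w + 2*sqrt(2))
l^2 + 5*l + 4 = (l + 1)*(l + 4)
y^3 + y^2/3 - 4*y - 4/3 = (y - 2)*(y + 1/3)*(y + 2)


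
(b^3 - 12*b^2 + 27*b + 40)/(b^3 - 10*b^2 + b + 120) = (b + 1)/(b + 3)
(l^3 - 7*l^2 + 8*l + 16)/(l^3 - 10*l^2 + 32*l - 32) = (l + 1)/(l - 2)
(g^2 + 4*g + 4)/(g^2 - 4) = (g + 2)/(g - 2)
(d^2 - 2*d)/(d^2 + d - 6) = d/(d + 3)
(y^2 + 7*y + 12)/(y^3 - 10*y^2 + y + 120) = (y + 4)/(y^2 - 13*y + 40)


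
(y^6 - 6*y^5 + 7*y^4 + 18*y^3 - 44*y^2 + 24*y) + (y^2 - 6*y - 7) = y^6 - 6*y^5 + 7*y^4 + 18*y^3 - 43*y^2 + 18*y - 7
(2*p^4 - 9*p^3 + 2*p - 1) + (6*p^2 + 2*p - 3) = 2*p^4 - 9*p^3 + 6*p^2 + 4*p - 4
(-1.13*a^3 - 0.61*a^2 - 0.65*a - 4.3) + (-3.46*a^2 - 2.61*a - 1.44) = -1.13*a^3 - 4.07*a^2 - 3.26*a - 5.74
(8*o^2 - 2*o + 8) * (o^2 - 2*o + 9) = 8*o^4 - 18*o^3 + 84*o^2 - 34*o + 72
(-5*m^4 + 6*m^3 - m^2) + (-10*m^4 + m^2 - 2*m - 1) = -15*m^4 + 6*m^3 - 2*m - 1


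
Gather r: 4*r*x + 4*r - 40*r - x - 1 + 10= r*(4*x - 36) - x + 9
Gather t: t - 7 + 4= t - 3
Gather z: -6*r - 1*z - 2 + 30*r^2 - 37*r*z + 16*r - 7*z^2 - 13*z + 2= 30*r^2 + 10*r - 7*z^2 + z*(-37*r - 14)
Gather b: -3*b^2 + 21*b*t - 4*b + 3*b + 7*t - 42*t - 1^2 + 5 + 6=-3*b^2 + b*(21*t - 1) - 35*t + 10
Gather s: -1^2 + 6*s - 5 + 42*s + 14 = 48*s + 8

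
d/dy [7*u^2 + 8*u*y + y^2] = 8*u + 2*y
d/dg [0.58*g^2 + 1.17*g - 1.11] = 1.16*g + 1.17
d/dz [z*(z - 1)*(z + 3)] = 3*z^2 + 4*z - 3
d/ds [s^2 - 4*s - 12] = 2*s - 4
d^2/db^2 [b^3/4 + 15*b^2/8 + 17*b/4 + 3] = 3*b/2 + 15/4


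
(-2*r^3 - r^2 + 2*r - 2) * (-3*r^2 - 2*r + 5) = 6*r^5 + 7*r^4 - 14*r^3 - 3*r^2 + 14*r - 10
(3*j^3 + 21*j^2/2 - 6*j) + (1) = 3*j^3 + 21*j^2/2 - 6*j + 1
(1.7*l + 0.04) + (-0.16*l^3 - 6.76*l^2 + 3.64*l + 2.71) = -0.16*l^3 - 6.76*l^2 + 5.34*l + 2.75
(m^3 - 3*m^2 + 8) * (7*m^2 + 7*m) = 7*m^5 - 14*m^4 - 21*m^3 + 56*m^2 + 56*m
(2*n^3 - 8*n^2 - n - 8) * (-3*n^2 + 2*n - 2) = -6*n^5 + 28*n^4 - 17*n^3 + 38*n^2 - 14*n + 16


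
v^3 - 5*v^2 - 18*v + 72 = (v - 6)*(v - 3)*(v + 4)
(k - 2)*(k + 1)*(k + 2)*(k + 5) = k^4 + 6*k^3 + k^2 - 24*k - 20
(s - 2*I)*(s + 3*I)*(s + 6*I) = s^3 + 7*I*s^2 + 36*I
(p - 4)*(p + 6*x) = p^2 + 6*p*x - 4*p - 24*x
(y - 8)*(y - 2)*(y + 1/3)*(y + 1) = y^4 - 26*y^3/3 + 3*y^2 + 18*y + 16/3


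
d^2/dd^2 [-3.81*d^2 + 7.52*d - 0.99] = -7.62000000000000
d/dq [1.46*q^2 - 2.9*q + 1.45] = 2.92*q - 2.9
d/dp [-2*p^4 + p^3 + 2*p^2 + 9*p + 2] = -8*p^3 + 3*p^2 + 4*p + 9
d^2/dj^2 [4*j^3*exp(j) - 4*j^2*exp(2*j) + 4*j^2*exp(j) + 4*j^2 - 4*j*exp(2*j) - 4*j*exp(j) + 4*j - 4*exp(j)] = 4*j^3*exp(j) - 16*j^2*exp(2*j) + 28*j^2*exp(j) - 48*j*exp(2*j) + 36*j*exp(j) - 24*exp(2*j) - 4*exp(j) + 8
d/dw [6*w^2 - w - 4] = 12*w - 1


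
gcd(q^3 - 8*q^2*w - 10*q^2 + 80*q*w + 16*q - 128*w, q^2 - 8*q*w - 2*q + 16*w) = q^2 - 8*q*w - 2*q + 16*w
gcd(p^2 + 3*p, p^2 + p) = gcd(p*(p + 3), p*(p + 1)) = p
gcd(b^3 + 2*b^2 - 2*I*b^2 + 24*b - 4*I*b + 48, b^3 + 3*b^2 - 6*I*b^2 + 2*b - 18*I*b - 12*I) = b^2 + b*(2 - 6*I) - 12*I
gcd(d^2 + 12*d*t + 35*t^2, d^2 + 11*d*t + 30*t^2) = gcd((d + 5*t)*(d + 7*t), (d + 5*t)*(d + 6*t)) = d + 5*t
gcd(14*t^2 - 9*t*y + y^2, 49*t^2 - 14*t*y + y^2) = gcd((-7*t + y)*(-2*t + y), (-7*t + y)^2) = -7*t + y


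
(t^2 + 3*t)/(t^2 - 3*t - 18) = t/(t - 6)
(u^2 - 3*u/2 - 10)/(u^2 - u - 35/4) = 2*(u - 4)/(2*u - 7)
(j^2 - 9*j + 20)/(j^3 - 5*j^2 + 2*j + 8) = (j - 5)/(j^2 - j - 2)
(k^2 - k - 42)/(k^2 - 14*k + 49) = (k + 6)/(k - 7)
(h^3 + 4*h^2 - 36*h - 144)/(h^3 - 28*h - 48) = (h + 6)/(h + 2)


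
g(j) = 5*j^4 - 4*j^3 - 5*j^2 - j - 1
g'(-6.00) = -4693.00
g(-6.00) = 7169.00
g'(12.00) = 32711.00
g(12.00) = 96035.00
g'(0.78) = -6.61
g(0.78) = -4.87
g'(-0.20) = 0.36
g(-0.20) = -0.96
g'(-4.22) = -1675.53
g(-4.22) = 1800.48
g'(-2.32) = -292.13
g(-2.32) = 169.21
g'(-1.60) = -97.64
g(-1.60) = 36.95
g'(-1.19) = -39.80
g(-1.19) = 9.88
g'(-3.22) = -760.95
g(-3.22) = 621.44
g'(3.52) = 687.40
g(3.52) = 526.68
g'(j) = 20*j^3 - 12*j^2 - 10*j - 1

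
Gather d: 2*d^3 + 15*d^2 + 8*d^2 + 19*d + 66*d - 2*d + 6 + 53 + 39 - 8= 2*d^3 + 23*d^2 + 83*d + 90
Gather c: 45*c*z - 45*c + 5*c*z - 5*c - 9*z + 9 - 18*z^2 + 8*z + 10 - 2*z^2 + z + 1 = c*(50*z - 50) - 20*z^2 + 20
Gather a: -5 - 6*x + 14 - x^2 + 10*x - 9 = -x^2 + 4*x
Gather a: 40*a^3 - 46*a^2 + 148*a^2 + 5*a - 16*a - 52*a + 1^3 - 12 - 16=40*a^3 + 102*a^2 - 63*a - 27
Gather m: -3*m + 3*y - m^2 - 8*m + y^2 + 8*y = -m^2 - 11*m + y^2 + 11*y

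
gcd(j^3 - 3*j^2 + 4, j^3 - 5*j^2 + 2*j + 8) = j^2 - j - 2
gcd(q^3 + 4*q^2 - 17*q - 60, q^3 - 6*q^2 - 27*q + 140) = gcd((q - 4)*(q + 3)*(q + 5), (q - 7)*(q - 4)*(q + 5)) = q^2 + q - 20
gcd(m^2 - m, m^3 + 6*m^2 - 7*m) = m^2 - m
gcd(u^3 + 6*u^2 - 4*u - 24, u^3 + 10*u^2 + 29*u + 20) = 1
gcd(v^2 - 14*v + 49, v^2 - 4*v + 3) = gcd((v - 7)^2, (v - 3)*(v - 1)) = 1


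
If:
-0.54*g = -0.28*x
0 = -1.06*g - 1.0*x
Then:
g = 0.00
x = 0.00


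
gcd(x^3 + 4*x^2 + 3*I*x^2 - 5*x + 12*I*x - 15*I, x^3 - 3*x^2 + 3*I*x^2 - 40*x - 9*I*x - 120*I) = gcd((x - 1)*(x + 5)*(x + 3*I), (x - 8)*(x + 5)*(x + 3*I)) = x^2 + x*(5 + 3*I) + 15*I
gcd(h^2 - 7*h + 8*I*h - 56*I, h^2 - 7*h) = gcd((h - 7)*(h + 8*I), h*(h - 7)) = h - 7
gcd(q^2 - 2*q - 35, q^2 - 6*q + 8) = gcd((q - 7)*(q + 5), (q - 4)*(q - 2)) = 1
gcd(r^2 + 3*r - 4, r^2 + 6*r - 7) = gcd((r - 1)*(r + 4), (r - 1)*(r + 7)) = r - 1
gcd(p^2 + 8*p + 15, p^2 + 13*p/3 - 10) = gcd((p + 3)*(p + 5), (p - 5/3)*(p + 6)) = 1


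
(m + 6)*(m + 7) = m^2 + 13*m + 42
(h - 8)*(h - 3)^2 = h^3 - 14*h^2 + 57*h - 72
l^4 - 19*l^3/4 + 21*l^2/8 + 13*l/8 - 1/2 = (l - 4)*(l - 1)*(l - 1/4)*(l + 1/2)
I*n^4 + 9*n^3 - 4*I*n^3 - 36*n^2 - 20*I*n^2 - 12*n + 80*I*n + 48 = (n - 4)*(n - 6*I)*(n - 2*I)*(I*n + 1)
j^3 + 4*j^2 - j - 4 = (j - 1)*(j + 1)*(j + 4)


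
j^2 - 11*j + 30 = (j - 6)*(j - 5)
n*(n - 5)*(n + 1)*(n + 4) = n^4 - 21*n^2 - 20*n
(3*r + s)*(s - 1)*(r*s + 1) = 3*r^2*s^2 - 3*r^2*s + r*s^3 - r*s^2 + 3*r*s - 3*r + s^2 - s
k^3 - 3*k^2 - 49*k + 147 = (k - 7)*(k - 3)*(k + 7)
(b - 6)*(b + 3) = b^2 - 3*b - 18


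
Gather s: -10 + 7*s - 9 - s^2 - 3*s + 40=-s^2 + 4*s + 21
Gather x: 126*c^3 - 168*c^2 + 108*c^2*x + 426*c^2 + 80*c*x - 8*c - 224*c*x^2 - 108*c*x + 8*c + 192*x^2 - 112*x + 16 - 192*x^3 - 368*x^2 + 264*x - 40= 126*c^3 + 258*c^2 - 192*x^3 + x^2*(-224*c - 176) + x*(108*c^2 - 28*c + 152) - 24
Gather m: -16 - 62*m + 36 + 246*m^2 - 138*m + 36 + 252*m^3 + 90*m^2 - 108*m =252*m^3 + 336*m^2 - 308*m + 56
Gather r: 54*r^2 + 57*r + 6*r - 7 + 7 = 54*r^2 + 63*r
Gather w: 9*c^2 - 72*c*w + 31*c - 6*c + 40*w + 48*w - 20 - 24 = 9*c^2 + 25*c + w*(88 - 72*c) - 44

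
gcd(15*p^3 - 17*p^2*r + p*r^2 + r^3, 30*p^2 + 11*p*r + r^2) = 5*p + r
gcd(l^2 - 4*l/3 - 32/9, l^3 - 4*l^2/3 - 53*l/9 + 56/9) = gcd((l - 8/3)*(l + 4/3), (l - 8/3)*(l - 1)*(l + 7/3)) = l - 8/3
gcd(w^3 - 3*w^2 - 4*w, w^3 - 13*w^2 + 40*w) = w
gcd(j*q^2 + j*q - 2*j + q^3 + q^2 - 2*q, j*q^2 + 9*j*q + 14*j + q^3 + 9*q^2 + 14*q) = j*q + 2*j + q^2 + 2*q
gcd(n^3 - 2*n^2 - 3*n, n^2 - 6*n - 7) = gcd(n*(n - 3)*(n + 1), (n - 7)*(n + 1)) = n + 1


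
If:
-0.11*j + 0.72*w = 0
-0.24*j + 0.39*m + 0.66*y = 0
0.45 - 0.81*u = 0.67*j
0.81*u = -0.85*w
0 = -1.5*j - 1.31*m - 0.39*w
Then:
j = 0.83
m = -0.99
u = -0.13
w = 0.13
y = 0.89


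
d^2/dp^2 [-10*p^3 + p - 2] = -60*p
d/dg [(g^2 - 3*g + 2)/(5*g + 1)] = (5*g^2 + 2*g - 13)/(25*g^2 + 10*g + 1)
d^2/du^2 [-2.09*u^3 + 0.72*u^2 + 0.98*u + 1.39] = 1.44 - 12.54*u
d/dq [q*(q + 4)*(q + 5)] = 3*q^2 + 18*q + 20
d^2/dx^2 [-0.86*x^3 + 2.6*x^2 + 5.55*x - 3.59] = 5.2 - 5.16*x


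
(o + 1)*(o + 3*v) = o^2 + 3*o*v + o + 3*v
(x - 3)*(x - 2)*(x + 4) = x^3 - x^2 - 14*x + 24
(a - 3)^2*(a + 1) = a^3 - 5*a^2 + 3*a + 9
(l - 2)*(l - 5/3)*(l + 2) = l^3 - 5*l^2/3 - 4*l + 20/3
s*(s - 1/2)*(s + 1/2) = s^3 - s/4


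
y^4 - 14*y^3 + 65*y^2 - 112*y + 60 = (y - 6)*(y - 5)*(y - 2)*(y - 1)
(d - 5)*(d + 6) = d^2 + d - 30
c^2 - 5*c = c*(c - 5)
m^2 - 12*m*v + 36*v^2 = (m - 6*v)^2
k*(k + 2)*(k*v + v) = k^3*v + 3*k^2*v + 2*k*v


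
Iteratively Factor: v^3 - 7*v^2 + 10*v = (v - 5)*(v^2 - 2*v) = v*(v - 5)*(v - 2)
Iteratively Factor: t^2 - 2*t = (t)*(t - 2)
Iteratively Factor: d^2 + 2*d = (d)*(d + 2)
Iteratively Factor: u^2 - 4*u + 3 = (u - 3)*(u - 1)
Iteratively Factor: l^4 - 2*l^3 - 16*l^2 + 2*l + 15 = (l + 1)*(l^3 - 3*l^2 - 13*l + 15) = (l - 1)*(l + 1)*(l^2 - 2*l - 15) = (l - 5)*(l - 1)*(l + 1)*(l + 3)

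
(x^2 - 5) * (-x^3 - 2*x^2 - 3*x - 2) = -x^5 - 2*x^4 + 2*x^3 + 8*x^2 + 15*x + 10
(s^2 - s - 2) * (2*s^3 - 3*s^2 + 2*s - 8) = 2*s^5 - 5*s^4 + s^3 - 4*s^2 + 4*s + 16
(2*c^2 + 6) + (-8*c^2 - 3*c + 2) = -6*c^2 - 3*c + 8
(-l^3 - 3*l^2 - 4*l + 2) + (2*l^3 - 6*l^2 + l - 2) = l^3 - 9*l^2 - 3*l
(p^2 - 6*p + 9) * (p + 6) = p^3 - 27*p + 54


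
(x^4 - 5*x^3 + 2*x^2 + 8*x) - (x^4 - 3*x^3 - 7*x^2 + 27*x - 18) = -2*x^3 + 9*x^2 - 19*x + 18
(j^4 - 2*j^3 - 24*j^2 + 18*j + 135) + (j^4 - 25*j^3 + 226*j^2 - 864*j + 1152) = 2*j^4 - 27*j^3 + 202*j^2 - 846*j + 1287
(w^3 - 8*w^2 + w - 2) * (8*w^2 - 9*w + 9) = 8*w^5 - 73*w^4 + 89*w^3 - 97*w^2 + 27*w - 18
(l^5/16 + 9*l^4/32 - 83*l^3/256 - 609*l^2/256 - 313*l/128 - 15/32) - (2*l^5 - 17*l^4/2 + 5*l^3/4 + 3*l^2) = -31*l^5/16 + 281*l^4/32 - 403*l^3/256 - 1377*l^2/256 - 313*l/128 - 15/32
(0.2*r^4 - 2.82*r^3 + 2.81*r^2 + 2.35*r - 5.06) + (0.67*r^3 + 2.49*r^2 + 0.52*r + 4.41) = 0.2*r^4 - 2.15*r^3 + 5.3*r^2 + 2.87*r - 0.649999999999999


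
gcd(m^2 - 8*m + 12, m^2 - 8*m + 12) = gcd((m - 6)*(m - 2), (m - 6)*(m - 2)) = m^2 - 8*m + 12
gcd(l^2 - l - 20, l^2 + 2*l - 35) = l - 5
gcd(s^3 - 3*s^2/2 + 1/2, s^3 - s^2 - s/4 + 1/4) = s^2 - s/2 - 1/2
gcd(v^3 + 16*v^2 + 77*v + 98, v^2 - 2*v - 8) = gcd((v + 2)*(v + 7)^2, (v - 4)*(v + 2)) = v + 2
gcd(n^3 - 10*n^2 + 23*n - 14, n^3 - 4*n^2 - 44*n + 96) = n - 2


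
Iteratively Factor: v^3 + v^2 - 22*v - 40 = (v + 2)*(v^2 - v - 20) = (v + 2)*(v + 4)*(v - 5)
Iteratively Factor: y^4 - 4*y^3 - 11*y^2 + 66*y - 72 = (y - 3)*(y^3 - y^2 - 14*y + 24) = (y - 3)*(y - 2)*(y^2 + y - 12) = (y - 3)^2*(y - 2)*(y + 4)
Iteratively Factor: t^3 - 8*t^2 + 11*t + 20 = (t - 4)*(t^2 - 4*t - 5) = (t - 4)*(t + 1)*(t - 5)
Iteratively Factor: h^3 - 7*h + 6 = (h - 1)*(h^2 + h - 6) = (h - 1)*(h + 3)*(h - 2)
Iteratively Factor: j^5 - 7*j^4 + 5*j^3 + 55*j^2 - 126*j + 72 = (j - 1)*(j^4 - 6*j^3 - j^2 + 54*j - 72) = (j - 2)*(j - 1)*(j^3 - 4*j^2 - 9*j + 36) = (j - 3)*(j - 2)*(j - 1)*(j^2 - j - 12) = (j - 3)*(j - 2)*(j - 1)*(j + 3)*(j - 4)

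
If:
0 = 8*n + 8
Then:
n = -1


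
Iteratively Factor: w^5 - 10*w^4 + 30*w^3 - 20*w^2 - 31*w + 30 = (w - 3)*(w^4 - 7*w^3 + 9*w^2 + 7*w - 10) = (w - 3)*(w - 2)*(w^3 - 5*w^2 - w + 5) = (w - 5)*(w - 3)*(w - 2)*(w^2 - 1) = (w - 5)*(w - 3)*(w - 2)*(w - 1)*(w + 1)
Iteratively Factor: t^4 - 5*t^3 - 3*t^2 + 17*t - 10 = (t - 5)*(t^3 - 3*t + 2) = (t - 5)*(t - 1)*(t^2 + t - 2) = (t - 5)*(t - 1)^2*(t + 2)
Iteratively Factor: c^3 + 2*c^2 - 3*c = (c)*(c^2 + 2*c - 3) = c*(c + 3)*(c - 1)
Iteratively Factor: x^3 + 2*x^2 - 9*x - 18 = (x + 3)*(x^2 - x - 6) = (x - 3)*(x + 3)*(x + 2)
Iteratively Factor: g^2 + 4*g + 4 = (g + 2)*(g + 2)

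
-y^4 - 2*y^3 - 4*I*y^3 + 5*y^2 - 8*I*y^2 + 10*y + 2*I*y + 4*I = (y + 2)*(y + 2*I)*(-I*y + 1)^2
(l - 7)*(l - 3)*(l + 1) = l^3 - 9*l^2 + 11*l + 21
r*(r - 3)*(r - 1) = r^3 - 4*r^2 + 3*r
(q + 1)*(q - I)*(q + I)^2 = q^4 + q^3 + I*q^3 + q^2 + I*q^2 + q + I*q + I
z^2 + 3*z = z*(z + 3)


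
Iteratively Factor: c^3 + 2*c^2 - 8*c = (c)*(c^2 + 2*c - 8) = c*(c - 2)*(c + 4)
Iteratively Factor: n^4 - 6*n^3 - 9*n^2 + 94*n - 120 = (n - 3)*(n^3 - 3*n^2 - 18*n + 40) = (n - 5)*(n - 3)*(n^2 + 2*n - 8) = (n - 5)*(n - 3)*(n + 4)*(n - 2)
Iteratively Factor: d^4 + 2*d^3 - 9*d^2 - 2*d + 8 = (d - 1)*(d^3 + 3*d^2 - 6*d - 8) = (d - 2)*(d - 1)*(d^2 + 5*d + 4) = (d - 2)*(d - 1)*(d + 4)*(d + 1)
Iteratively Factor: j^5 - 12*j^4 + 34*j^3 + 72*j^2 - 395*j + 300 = (j + 3)*(j^4 - 15*j^3 + 79*j^2 - 165*j + 100) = (j - 4)*(j + 3)*(j^3 - 11*j^2 + 35*j - 25) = (j - 4)*(j - 1)*(j + 3)*(j^2 - 10*j + 25) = (j - 5)*(j - 4)*(j - 1)*(j + 3)*(j - 5)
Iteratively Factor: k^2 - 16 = (k + 4)*(k - 4)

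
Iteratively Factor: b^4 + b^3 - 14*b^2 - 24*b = (b)*(b^3 + b^2 - 14*b - 24) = b*(b + 2)*(b^2 - b - 12) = b*(b - 4)*(b + 2)*(b + 3)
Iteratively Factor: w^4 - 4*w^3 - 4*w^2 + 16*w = (w - 2)*(w^3 - 2*w^2 - 8*w) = (w - 2)*(w + 2)*(w^2 - 4*w) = (w - 4)*(w - 2)*(w + 2)*(w)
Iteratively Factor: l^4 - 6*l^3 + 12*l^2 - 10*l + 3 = (l - 1)*(l^3 - 5*l^2 + 7*l - 3) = (l - 3)*(l - 1)*(l^2 - 2*l + 1) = (l - 3)*(l - 1)^2*(l - 1)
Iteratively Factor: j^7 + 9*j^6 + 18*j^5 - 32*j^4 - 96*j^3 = (j)*(j^6 + 9*j^5 + 18*j^4 - 32*j^3 - 96*j^2) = j*(j - 2)*(j^5 + 11*j^4 + 40*j^3 + 48*j^2) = j^2*(j - 2)*(j^4 + 11*j^3 + 40*j^2 + 48*j) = j^2*(j - 2)*(j + 4)*(j^3 + 7*j^2 + 12*j) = j^2*(j - 2)*(j + 3)*(j + 4)*(j^2 + 4*j) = j^3*(j - 2)*(j + 3)*(j + 4)*(j + 4)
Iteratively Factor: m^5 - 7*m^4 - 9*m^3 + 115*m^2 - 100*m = (m - 1)*(m^4 - 6*m^3 - 15*m^2 + 100*m) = (m - 1)*(m + 4)*(m^3 - 10*m^2 + 25*m) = (m - 5)*(m - 1)*(m + 4)*(m^2 - 5*m) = m*(m - 5)*(m - 1)*(m + 4)*(m - 5)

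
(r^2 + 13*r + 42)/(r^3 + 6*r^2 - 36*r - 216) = (r + 7)/(r^2 - 36)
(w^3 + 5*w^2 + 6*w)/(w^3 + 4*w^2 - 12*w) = (w^2 + 5*w + 6)/(w^2 + 4*w - 12)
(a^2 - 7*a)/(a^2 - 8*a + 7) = a/(a - 1)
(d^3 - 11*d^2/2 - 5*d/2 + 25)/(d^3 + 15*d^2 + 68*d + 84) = (2*d^2 - 15*d + 25)/(2*(d^2 + 13*d + 42))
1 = 1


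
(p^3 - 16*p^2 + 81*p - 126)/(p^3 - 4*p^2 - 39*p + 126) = (p - 6)/(p + 6)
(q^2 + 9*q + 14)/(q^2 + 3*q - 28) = (q + 2)/(q - 4)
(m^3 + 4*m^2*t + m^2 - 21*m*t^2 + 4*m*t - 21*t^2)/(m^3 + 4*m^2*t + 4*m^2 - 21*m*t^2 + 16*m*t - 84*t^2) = (m + 1)/(m + 4)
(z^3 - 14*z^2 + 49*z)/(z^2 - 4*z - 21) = z*(z - 7)/(z + 3)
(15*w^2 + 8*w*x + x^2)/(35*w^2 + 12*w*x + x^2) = (3*w + x)/(7*w + x)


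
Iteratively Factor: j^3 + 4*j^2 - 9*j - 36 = (j + 4)*(j^2 - 9) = (j - 3)*(j + 4)*(j + 3)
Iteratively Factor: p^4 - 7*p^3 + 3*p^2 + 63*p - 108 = (p - 3)*(p^3 - 4*p^2 - 9*p + 36) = (p - 3)*(p + 3)*(p^2 - 7*p + 12) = (p - 4)*(p - 3)*(p + 3)*(p - 3)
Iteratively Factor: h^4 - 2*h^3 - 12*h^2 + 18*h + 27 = (h + 1)*(h^3 - 3*h^2 - 9*h + 27) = (h + 1)*(h + 3)*(h^2 - 6*h + 9) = (h - 3)*(h + 1)*(h + 3)*(h - 3)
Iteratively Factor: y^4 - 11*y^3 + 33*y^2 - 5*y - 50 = (y - 2)*(y^3 - 9*y^2 + 15*y + 25) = (y - 2)*(y + 1)*(y^2 - 10*y + 25) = (y - 5)*(y - 2)*(y + 1)*(y - 5)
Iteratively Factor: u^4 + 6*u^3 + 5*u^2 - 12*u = (u)*(u^3 + 6*u^2 + 5*u - 12) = u*(u + 3)*(u^2 + 3*u - 4) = u*(u + 3)*(u + 4)*(u - 1)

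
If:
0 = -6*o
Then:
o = 0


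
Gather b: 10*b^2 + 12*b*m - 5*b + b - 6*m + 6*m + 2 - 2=10*b^2 + b*(12*m - 4)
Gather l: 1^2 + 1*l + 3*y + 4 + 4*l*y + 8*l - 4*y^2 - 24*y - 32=l*(4*y + 9) - 4*y^2 - 21*y - 27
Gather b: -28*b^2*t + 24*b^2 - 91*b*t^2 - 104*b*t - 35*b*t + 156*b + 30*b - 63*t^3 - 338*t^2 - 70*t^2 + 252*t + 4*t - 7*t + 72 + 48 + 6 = b^2*(24 - 28*t) + b*(-91*t^2 - 139*t + 186) - 63*t^3 - 408*t^2 + 249*t + 126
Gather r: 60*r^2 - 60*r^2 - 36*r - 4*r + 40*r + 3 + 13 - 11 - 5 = 0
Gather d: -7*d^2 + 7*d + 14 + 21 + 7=-7*d^2 + 7*d + 42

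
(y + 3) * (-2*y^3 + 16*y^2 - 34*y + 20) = -2*y^4 + 10*y^3 + 14*y^2 - 82*y + 60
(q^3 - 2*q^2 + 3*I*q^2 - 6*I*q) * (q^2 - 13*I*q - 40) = q^5 - 2*q^4 - 10*I*q^4 - q^3 + 20*I*q^3 + 2*q^2 - 120*I*q^2 + 240*I*q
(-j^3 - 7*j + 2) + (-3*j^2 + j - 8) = -j^3 - 3*j^2 - 6*j - 6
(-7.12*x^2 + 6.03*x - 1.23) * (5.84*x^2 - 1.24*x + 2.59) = -41.5808*x^4 + 44.044*x^3 - 33.1012*x^2 + 17.1429*x - 3.1857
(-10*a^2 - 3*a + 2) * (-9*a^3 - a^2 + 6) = 90*a^5 + 37*a^4 - 15*a^3 - 62*a^2 - 18*a + 12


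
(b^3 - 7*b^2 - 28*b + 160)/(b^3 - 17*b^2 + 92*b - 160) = (b + 5)/(b - 5)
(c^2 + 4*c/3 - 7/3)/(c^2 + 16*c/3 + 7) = (c - 1)/(c + 3)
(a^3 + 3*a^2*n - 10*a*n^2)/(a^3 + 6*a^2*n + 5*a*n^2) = (a - 2*n)/(a + n)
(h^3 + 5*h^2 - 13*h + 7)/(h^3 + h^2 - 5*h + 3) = (h + 7)/(h + 3)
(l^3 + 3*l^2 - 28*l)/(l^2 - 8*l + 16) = l*(l + 7)/(l - 4)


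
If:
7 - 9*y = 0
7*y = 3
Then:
No Solution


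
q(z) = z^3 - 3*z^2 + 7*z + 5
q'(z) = 3*z^2 - 6*z + 7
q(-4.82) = -210.42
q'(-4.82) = 105.62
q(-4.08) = -141.42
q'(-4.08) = 81.42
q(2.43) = 18.64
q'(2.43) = 10.13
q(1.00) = 10.00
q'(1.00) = 4.00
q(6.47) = 195.55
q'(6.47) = 93.76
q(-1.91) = -26.28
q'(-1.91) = 29.40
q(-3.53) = -101.08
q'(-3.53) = 65.56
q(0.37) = 7.23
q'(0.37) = 5.19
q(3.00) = 26.00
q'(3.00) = 16.00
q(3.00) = 26.00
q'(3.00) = 16.00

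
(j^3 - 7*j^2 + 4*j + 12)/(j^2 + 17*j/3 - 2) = 3*(j^3 - 7*j^2 + 4*j + 12)/(3*j^2 + 17*j - 6)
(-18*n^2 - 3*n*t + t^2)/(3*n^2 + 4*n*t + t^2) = (-6*n + t)/(n + t)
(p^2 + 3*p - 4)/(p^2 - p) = (p + 4)/p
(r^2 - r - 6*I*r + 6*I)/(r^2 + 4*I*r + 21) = (r^2 - r - 6*I*r + 6*I)/(r^2 + 4*I*r + 21)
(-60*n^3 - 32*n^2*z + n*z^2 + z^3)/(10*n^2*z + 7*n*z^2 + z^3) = (-6*n + z)/z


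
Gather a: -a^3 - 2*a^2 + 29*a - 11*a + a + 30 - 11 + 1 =-a^3 - 2*a^2 + 19*a + 20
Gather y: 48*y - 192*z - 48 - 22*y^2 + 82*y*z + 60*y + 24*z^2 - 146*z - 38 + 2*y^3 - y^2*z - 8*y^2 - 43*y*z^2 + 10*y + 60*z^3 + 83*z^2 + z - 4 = 2*y^3 + y^2*(-z - 30) + y*(-43*z^2 + 82*z + 118) + 60*z^3 + 107*z^2 - 337*z - 90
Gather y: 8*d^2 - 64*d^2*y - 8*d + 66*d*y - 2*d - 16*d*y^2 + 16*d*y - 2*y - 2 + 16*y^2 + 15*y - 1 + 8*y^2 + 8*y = 8*d^2 - 10*d + y^2*(24 - 16*d) + y*(-64*d^2 + 82*d + 21) - 3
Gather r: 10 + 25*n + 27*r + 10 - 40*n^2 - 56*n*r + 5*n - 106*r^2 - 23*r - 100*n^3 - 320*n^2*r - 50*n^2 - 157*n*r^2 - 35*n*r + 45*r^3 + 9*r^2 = -100*n^3 - 90*n^2 + 30*n + 45*r^3 + r^2*(-157*n - 97) + r*(-320*n^2 - 91*n + 4) + 20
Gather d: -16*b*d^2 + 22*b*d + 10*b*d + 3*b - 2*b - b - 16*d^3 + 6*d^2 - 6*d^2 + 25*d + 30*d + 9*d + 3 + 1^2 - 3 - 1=-16*b*d^2 - 16*d^3 + d*(32*b + 64)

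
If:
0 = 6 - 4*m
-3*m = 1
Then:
No Solution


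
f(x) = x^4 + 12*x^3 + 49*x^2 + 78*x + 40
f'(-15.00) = -6792.00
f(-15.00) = 20020.00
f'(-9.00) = -804.00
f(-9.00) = 1120.00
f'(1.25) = 264.56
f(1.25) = 239.94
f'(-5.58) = -42.89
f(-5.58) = 15.03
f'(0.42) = 125.81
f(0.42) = 82.32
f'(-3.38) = 3.58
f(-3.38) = 3.30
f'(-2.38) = -5.25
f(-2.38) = 2.23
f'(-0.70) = 25.67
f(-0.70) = 5.53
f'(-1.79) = -5.01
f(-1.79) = -1.18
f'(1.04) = 223.36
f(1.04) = 188.79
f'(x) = 4*x^3 + 36*x^2 + 98*x + 78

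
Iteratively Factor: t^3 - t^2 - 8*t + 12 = (t - 2)*(t^2 + t - 6) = (t - 2)^2*(t + 3)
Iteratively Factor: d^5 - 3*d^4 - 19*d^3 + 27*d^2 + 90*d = (d)*(d^4 - 3*d^3 - 19*d^2 + 27*d + 90) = d*(d - 3)*(d^3 - 19*d - 30) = d*(d - 5)*(d - 3)*(d^2 + 5*d + 6) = d*(d - 5)*(d - 3)*(d + 2)*(d + 3)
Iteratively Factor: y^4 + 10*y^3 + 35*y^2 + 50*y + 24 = (y + 2)*(y^3 + 8*y^2 + 19*y + 12) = (y + 2)*(y + 3)*(y^2 + 5*y + 4) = (y + 1)*(y + 2)*(y + 3)*(y + 4)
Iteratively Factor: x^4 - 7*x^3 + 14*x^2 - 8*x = (x)*(x^3 - 7*x^2 + 14*x - 8) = x*(x - 1)*(x^2 - 6*x + 8) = x*(x - 2)*(x - 1)*(x - 4)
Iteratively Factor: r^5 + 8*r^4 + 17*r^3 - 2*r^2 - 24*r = (r - 1)*(r^4 + 9*r^3 + 26*r^2 + 24*r) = (r - 1)*(r + 4)*(r^3 + 5*r^2 + 6*r) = (r - 1)*(r + 2)*(r + 4)*(r^2 + 3*r) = r*(r - 1)*(r + 2)*(r + 4)*(r + 3)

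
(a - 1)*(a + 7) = a^2 + 6*a - 7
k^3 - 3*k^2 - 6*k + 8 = (k - 4)*(k - 1)*(k + 2)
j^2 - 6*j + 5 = (j - 5)*(j - 1)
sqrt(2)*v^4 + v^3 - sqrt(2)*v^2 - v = v*(v - 1)*(v + 1)*(sqrt(2)*v + 1)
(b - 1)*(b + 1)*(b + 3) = b^3 + 3*b^2 - b - 3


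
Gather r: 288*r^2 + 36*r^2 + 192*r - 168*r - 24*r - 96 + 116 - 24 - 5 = 324*r^2 - 9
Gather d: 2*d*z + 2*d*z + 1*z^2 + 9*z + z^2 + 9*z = 4*d*z + 2*z^2 + 18*z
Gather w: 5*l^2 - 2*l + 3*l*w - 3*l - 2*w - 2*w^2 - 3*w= 5*l^2 - 5*l - 2*w^2 + w*(3*l - 5)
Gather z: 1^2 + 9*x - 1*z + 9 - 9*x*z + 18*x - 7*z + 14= 27*x + z*(-9*x - 8) + 24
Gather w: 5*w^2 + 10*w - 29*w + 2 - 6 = 5*w^2 - 19*w - 4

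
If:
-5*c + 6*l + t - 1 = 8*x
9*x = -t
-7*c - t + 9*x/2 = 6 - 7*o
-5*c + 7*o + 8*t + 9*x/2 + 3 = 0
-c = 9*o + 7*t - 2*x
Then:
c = 1629/9034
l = 34927/54204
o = 7359/9034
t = -4698/4517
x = 522/4517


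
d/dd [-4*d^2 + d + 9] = 1 - 8*d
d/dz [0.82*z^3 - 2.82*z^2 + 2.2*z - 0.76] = 2.46*z^2 - 5.64*z + 2.2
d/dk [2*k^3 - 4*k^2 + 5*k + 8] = 6*k^2 - 8*k + 5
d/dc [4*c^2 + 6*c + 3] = 8*c + 6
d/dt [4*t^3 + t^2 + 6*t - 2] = 12*t^2 + 2*t + 6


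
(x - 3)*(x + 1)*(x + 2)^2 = x^4 + 2*x^3 - 7*x^2 - 20*x - 12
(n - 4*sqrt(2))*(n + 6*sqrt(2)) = n^2 + 2*sqrt(2)*n - 48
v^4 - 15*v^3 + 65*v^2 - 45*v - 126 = (v - 7)*(v - 6)*(v - 3)*(v + 1)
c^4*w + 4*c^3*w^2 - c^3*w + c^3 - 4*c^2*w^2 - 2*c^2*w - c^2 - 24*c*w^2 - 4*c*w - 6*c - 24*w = (c - 3)*(c + 2)*(c + 4*w)*(c*w + 1)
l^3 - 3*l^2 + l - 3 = (l - 3)*(l - I)*(l + I)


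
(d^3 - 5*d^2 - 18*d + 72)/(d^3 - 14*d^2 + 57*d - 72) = (d^2 - 2*d - 24)/(d^2 - 11*d + 24)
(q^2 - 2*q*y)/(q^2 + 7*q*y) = (q - 2*y)/(q + 7*y)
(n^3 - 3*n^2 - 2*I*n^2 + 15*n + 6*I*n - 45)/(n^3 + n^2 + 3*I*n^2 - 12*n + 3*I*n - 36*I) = (n - 5*I)/(n + 4)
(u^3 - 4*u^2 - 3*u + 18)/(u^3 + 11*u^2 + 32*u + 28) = (u^2 - 6*u + 9)/(u^2 + 9*u + 14)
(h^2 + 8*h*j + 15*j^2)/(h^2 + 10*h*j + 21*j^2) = (h + 5*j)/(h + 7*j)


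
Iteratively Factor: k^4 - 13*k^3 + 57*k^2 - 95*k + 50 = (k - 5)*(k^3 - 8*k^2 + 17*k - 10) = (k - 5)*(k - 1)*(k^2 - 7*k + 10) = (k - 5)^2*(k - 1)*(k - 2)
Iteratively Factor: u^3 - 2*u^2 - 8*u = (u + 2)*(u^2 - 4*u) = u*(u + 2)*(u - 4)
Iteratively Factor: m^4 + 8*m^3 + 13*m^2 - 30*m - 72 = (m + 4)*(m^3 + 4*m^2 - 3*m - 18) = (m + 3)*(m + 4)*(m^2 + m - 6) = (m - 2)*(m + 3)*(m + 4)*(m + 3)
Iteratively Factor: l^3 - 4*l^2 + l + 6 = (l - 3)*(l^2 - l - 2) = (l - 3)*(l + 1)*(l - 2)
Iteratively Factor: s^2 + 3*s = (s + 3)*(s)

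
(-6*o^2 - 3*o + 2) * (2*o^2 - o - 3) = -12*o^4 + 25*o^2 + 7*o - 6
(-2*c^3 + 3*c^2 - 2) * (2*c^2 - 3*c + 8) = -4*c^5 + 12*c^4 - 25*c^3 + 20*c^2 + 6*c - 16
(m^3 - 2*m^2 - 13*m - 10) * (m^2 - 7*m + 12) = m^5 - 9*m^4 + 13*m^3 + 57*m^2 - 86*m - 120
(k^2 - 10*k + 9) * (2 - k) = -k^3 + 12*k^2 - 29*k + 18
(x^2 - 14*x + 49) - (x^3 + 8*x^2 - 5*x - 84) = -x^3 - 7*x^2 - 9*x + 133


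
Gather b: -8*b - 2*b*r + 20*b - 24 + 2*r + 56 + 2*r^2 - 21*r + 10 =b*(12 - 2*r) + 2*r^2 - 19*r + 42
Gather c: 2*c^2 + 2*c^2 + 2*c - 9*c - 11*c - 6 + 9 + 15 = 4*c^2 - 18*c + 18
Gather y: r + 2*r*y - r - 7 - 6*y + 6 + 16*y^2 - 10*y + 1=16*y^2 + y*(2*r - 16)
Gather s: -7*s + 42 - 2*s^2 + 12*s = -2*s^2 + 5*s + 42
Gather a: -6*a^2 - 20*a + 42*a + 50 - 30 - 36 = -6*a^2 + 22*a - 16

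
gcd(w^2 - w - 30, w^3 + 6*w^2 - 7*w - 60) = w + 5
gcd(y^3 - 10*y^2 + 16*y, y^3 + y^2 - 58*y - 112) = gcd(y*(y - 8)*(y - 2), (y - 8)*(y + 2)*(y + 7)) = y - 8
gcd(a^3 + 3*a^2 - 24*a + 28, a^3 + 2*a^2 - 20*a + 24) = a^2 - 4*a + 4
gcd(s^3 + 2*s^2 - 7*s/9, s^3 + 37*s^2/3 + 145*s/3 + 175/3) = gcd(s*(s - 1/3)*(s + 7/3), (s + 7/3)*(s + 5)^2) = s + 7/3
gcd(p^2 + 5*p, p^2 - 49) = 1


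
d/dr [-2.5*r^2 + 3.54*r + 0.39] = 3.54 - 5.0*r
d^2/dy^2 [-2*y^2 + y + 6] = -4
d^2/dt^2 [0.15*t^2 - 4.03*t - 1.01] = 0.300000000000000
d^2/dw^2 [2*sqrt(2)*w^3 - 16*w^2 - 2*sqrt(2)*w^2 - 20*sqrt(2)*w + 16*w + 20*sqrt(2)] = 12*sqrt(2)*w - 32 - 4*sqrt(2)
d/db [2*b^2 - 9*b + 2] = 4*b - 9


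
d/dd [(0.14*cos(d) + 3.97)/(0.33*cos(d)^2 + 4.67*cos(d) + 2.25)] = (0.0462*cos(d)^2 + 2.6202*cos(d) + 18.2249)*sin(d)/(0.1089*cos(d)^4 + 3.0822*cos(d)^3 + 23.2939*cos(d)^2 + 21.015*cos(d) + 5.0625)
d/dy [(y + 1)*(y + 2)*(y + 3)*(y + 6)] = 4*y^3 + 36*y^2 + 94*y + 72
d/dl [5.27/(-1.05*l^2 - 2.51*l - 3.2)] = (11.067*l + 13.2277)/(1.05*l^2 + 2.51*l + 3.2)^2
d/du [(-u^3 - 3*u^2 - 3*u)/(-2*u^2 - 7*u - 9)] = (2*u^4 + 14*u^3 + 42*u^2 + 54*u + 27)/(4*u^4 + 28*u^3 + 85*u^2 + 126*u + 81)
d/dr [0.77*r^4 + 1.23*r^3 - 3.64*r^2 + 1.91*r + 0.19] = 3.08*r^3 + 3.69*r^2 - 7.28*r + 1.91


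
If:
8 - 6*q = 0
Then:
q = 4/3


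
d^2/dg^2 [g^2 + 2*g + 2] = 2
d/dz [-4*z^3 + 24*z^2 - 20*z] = -12*z^2 + 48*z - 20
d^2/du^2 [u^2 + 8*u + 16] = 2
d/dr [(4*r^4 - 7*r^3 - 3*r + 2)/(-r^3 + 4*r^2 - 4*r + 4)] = 2*(-2*r^6 + 16*r^5 - 38*r^4 + 57*r^3 - 33*r^2 - 8*r - 2)/(r^6 - 8*r^5 + 24*r^4 - 40*r^3 + 48*r^2 - 32*r + 16)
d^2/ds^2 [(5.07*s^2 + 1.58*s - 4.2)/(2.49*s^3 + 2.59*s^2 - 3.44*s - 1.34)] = (62.869014*s^6 + 58.7769479999999*s^5 + 9.2179799999999*s^4 - 57.9394160000002*s^3 + 215.646588*s^2 + 173.340888*s - 124.914232)/(15.438249*s^9 + 48.174777*s^8 - 13.875525*s^7 - 140.659847*s^6 - 32.681364*s^5 + 133.847934*s^4 + 44.338732*s^3 - 33.61926*s^2 - 18.530592*s - 2.406104)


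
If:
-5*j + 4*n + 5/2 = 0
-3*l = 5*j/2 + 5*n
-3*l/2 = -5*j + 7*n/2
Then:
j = -1/8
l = 45/32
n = -25/32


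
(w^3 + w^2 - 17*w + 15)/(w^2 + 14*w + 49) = (w^3 + w^2 - 17*w + 15)/(w^2 + 14*w + 49)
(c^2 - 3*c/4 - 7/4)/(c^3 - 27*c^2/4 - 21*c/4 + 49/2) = (c + 1)/(c^2 - 5*c - 14)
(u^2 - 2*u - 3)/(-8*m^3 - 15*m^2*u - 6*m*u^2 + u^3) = (-u^2 + 2*u + 3)/(8*m^3 + 15*m^2*u + 6*m*u^2 - u^3)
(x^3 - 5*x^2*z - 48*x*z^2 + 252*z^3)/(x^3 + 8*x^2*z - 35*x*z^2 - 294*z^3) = (x - 6*z)/(x + 7*z)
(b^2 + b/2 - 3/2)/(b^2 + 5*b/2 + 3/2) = (b - 1)/(b + 1)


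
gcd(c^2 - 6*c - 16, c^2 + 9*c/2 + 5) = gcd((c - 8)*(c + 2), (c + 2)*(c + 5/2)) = c + 2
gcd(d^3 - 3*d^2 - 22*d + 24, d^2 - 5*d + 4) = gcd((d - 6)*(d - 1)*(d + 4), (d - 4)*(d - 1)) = d - 1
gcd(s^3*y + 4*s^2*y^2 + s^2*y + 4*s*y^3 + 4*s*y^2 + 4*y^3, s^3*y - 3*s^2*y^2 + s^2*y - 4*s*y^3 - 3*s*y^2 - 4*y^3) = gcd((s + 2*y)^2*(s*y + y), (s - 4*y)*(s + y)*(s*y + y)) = s*y + y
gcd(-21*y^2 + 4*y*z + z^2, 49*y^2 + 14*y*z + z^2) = 7*y + z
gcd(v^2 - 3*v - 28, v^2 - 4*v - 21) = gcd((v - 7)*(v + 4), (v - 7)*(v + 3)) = v - 7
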